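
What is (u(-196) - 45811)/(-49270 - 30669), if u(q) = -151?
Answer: 45962/79939 ≈ 0.57496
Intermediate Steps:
(u(-196) - 45811)/(-49270 - 30669) = (-151 - 45811)/(-49270 - 30669) = -45962/(-79939) = -45962*(-1/79939) = 45962/79939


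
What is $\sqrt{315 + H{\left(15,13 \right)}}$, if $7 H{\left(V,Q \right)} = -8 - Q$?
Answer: $2 \sqrt{78} \approx 17.664$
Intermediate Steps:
$H{\left(V,Q \right)} = - \frac{8}{7} - \frac{Q}{7}$ ($H{\left(V,Q \right)} = \frac{-8 - Q}{7} = - \frac{8}{7} - \frac{Q}{7}$)
$\sqrt{315 + H{\left(15,13 \right)}} = \sqrt{315 - 3} = \sqrt{312} = 2 \sqrt{78}$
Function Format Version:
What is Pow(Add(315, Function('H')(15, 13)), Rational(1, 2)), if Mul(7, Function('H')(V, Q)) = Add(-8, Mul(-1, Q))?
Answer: Mul(2, Pow(78, Rational(1, 2))) ≈ 17.664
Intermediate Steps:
Function('H')(V, Q) = Add(Rational(-8, 7), Mul(Rational(-1, 7), Q)) (Function('H')(V, Q) = Mul(Rational(1, 7), Add(-8, Mul(-1, Q))) = Add(Rational(-8, 7), Mul(Rational(-1, 7), Q)))
Pow(Add(315, Function('H')(15, 13)), Rational(1, 2)) = Pow(Add(315, Add(Rational(-8, 7), Mul(Rational(-1, 7), 13))), Rational(1, 2)) = Pow(Add(315, Add(Rational(-8, 7), Rational(-13, 7))), Rational(1, 2)) = Pow(Add(315, -3), Rational(1, 2)) = Pow(312, Rational(1, 2)) = Mul(2, Pow(78, Rational(1, 2)))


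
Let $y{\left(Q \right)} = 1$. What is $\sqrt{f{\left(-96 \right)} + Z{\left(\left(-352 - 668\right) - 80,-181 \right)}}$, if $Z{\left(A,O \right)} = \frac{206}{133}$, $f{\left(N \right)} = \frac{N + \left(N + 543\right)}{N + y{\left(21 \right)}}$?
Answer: $\frac{i \sqrt{948955}}{665} \approx 1.4649 i$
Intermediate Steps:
$f{\left(N \right)} = \frac{543 + 2 N}{1 + N}$ ($f{\left(N \right)} = \frac{N + \left(N + 543\right)}{N + 1} = \frac{N + \left(543 + N\right)}{1 + N} = \frac{543 + 2 N}{1 + N}$)
$Z{\left(A,O \right)} = \frac{206}{133}$ ($Z{\left(A,O \right)} = 206 \cdot \frac{1}{133} = \frac{206}{133}$)
$\sqrt{f{\left(-96 \right)} + Z{\left(\left(-352 - 668\right) - 80,-181 \right)}} = \sqrt{\frac{543 + 2 \left(-96\right)}{1 - 96} + \frac{206}{133}} = \sqrt{\frac{543 - 192}{-95} + \frac{206}{133}} = \sqrt{\left(- \frac{1}{95}\right) 351 + \frac{206}{133}} = \sqrt{- \frac{351}{95} + \frac{206}{133}} = \sqrt{- \frac{1427}{665}} = \frac{i \sqrt{948955}}{665}$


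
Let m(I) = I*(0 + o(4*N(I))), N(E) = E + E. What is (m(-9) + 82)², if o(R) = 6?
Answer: 784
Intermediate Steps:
N(E) = 2*E
m(I) = 6*I (m(I) = I*(0 + 6) = I*6 = 6*I)
(m(-9) + 82)² = (6*(-9) + 82)² = (-54 + 82)² = 28² = 784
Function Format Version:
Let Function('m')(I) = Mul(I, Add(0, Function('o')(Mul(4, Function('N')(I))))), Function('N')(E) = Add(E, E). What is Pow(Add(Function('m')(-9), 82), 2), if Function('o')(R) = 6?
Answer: 784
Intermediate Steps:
Function('N')(E) = Mul(2, E)
Function('m')(I) = Mul(6, I) (Function('m')(I) = Mul(I, Add(0, 6)) = Mul(I, 6) = Mul(6, I))
Pow(Add(Function('m')(-9), 82), 2) = Pow(Add(Mul(6, -9), 82), 2) = Pow(Add(-54, 82), 2) = Pow(28, 2) = 784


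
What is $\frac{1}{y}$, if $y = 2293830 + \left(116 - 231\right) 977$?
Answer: $\frac{1}{2181475} \approx 4.5841 \cdot 10^{-7}$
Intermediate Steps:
$y = 2181475$ ($y = 2293830 - 112355 = 2181475$)
$\frac{1}{y} = \frac{1}{2181475}$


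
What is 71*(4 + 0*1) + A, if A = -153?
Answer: 131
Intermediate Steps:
71*(4 + 0*1) + A = 71*(4 + 0*1) - 153 = 71*(4 + 0) - 153 = 71*4 - 153 = 284 - 153 = 131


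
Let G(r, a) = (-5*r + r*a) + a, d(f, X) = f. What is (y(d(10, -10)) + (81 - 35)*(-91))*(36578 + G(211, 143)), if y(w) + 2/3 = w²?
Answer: -807186140/3 ≈ -2.6906e+8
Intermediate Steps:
G(r, a) = a - 5*r + a*r (G(r, a) = (-5*r + a*r) + a = a - 5*r + a*r)
y(w) = -⅔ + w²
(y(d(10, -10)) + (81 - 35)*(-91))*(36578 + G(211, 143)) = ((-⅔ + 10²) + (81 - 35)*(-91))*(36578 + (143 - 5*211 + 143*211)) = ((-⅔ + 100) + 46*(-91))*(36578 + (143 - 1055 + 30173)) = (298/3 - 4186)*(36578 + 29261) = -12260/3*65839 = -807186140/3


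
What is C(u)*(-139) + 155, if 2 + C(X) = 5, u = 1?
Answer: -262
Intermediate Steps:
C(X) = 3 (C(X) = -2 + 5 = 3)
C(u)*(-139) + 155 = 3*(-139) + 155 = -417 + 155 = -262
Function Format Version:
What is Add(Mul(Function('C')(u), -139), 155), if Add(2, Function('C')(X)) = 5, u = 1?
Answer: -262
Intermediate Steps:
Function('C')(X) = 3 (Function('C')(X) = Add(-2, 5) = 3)
Add(Mul(Function('C')(u), -139), 155) = Add(Mul(3, -139), 155) = Add(-417, 155) = -262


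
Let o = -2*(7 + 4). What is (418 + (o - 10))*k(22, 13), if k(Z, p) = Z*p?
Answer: 110396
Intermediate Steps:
o = -22 (o = -2*11 = -22)
(418 + (o - 10))*k(22, 13) = (418 + (-22 - 10))*(22*13) = (418 - 32)*286 = 386*286 = 110396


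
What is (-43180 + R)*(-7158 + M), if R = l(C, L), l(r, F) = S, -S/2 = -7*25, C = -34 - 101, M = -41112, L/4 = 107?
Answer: 2067404100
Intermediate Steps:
L = 428 (L = 4*107 = 428)
C = -135
S = 350 (S = -(-14)*25 = -2*(-175) = 350)
l(r, F) = 350
R = 350
(-43180 + R)*(-7158 + M) = (-43180 + 350)*(-7158 - 41112) = -42830*(-48270) = 2067404100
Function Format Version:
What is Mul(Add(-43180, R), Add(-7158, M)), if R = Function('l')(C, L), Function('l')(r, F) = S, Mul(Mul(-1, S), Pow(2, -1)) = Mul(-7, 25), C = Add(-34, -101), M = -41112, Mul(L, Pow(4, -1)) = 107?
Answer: 2067404100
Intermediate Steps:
L = 428 (L = Mul(4, 107) = 428)
C = -135
S = 350 (S = Mul(-2, Mul(-7, 25)) = Mul(-2, -175) = 350)
Function('l')(r, F) = 350
R = 350
Mul(Add(-43180, R), Add(-7158, M)) = Mul(Add(-43180, 350), Add(-7158, -41112)) = Mul(-42830, -48270) = 2067404100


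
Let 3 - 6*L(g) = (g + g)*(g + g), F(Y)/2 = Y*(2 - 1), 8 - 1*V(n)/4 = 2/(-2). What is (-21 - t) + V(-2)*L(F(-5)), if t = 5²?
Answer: -2428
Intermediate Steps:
V(n) = 36 (V(n) = 32 - 8/(-2) = 32 - 8*(-1)/2 = 32 - 4*(-1) = 32 + 4 = 36)
F(Y) = 2*Y (F(Y) = 2*(Y*(2 - 1)) = 2*(Y*1) = 2*Y)
L(g) = ½ - 2*g²/3 (L(g) = ½ - (g + g)*(g + g)/6 = ½ - 2*g*2*g/6 = ½ - 2*g²/3)
t = 25
(-21 - t) + V(-2)*L(F(-5)) = (-21 - 1*25) + 36*(½ - 2*(2*(-5))²/3) = (-21 - 25) + 36*(½ - ⅔*(-10)²) = -46 + 36*(½ - ⅔*100) = -46 + 36*(½ - 200/3) = -46 + 36*(-397/6) = -46 - 2382 = -2428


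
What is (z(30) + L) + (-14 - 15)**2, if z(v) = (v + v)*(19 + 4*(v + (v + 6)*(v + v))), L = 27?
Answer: 527608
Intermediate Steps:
z(v) = 2*v*(19 + 4*v + 8*v*(6 + v)) (z(v) = (2*v)*(19 + 4*(v + (6 + v)*(2*v))) = (2*v)*(19 + 4*(v + 2*v*(6 + v))) = (2*v)*(19 + (4*v + 8*v*(6 + v))) = (2*v)*(19 + 4*v + 8*v*(6 + v)) = 2*v*(19 + 4*v + 8*v*(6 + v)))
(z(30) + L) + (-14 - 15)**2 = (2*30*(19 + 8*30**2 + 52*30) + 27) + (-14 - 15)**2 = (2*30*(19 + 8*900 + 1560) + 27) + (-29)**2 = (2*30*(19 + 7200 + 1560) + 27) + 841 = (2*30*8779 + 27) + 841 = (526740 + 27) + 841 = 526767 + 841 = 527608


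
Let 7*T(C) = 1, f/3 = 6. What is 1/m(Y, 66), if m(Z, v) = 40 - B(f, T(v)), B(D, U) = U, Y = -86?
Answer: 7/279 ≈ 0.025090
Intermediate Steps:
f = 18 (f = 3*6 = 18)
T(C) = ⅐ (T(C) = (⅐)*1 = ⅐)
m(Z, v) = 279/7 (m(Z, v) = 40 - 1*⅐ = 40 - ⅐ = 279/7)
1/m(Y, 66) = 1/(279/7) = 7/279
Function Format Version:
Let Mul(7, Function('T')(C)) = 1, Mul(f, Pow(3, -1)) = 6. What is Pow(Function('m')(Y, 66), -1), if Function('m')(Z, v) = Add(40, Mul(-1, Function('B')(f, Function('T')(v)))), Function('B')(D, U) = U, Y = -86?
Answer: Rational(7, 279) ≈ 0.025090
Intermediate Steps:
f = 18 (f = Mul(3, 6) = 18)
Function('T')(C) = Rational(1, 7) (Function('T')(C) = Mul(Rational(1, 7), 1) = Rational(1, 7))
Function('m')(Z, v) = Rational(279, 7) (Function('m')(Z, v) = Add(40, Mul(-1, Rational(1, 7))) = Add(40, Rational(-1, 7)) = Rational(279, 7))
Pow(Function('m')(Y, 66), -1) = Pow(Rational(279, 7), -1) = Rational(7, 279)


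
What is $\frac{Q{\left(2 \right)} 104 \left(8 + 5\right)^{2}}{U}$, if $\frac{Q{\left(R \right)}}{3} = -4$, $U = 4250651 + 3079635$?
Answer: $- \frac{105456}{3665143} \approx -0.028773$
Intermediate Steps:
$U = 7330286$
$Q{\left(R \right)} = -12$ ($Q{\left(R \right)} = 3 \left(-4\right) = -12$)
$\frac{Q{\left(2 \right)} 104 \left(8 + 5\right)^{2}}{U} = \frac{\left(-12\right) 104 \left(8 + 5\right)^{2}}{7330286} = - 1248 \cdot 13^{2} \cdot \frac{1}{7330286} = \left(-1248\right) 169 \cdot \frac{1}{7330286} = \left(-210912\right) \frac{1}{7330286} = - \frac{105456}{3665143}$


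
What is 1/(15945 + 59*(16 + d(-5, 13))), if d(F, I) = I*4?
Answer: 1/19957 ≈ 5.0108e-5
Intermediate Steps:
d(F, I) = 4*I
1/(15945 + 59*(16 + d(-5, 13))) = 1/(15945 + 59*(16 + 4*13)) = 1/(15945 + 59*(16 + 52)) = 1/(15945 + 59*68) = 1/(15945 + 4012) = 1/19957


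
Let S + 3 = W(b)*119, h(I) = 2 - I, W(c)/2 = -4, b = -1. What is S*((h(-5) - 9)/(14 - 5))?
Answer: 1910/9 ≈ 212.22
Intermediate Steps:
W(c) = -8 (W(c) = 2*(-4) = -8)
S = -955 (S = -3 - 8*119 = -3 - 952 = -955)
S*((h(-5) - 9)/(14 - 5)) = -955*((2 - 1*(-5)) - 9)/(14 - 5) = -955*((2 + 5) - 9)/9 = -955*(7 - 9)/9 = -(-1910)/9 = -955*(-2/9) = 1910/9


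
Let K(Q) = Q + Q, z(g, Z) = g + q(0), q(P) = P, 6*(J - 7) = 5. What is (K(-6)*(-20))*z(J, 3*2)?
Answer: 1880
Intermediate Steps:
J = 47/6 (J = 7 + (1/6)*5 = 7 + 5/6 = 47/6 ≈ 7.8333)
z(g, Z) = g (z(g, Z) = g + 0 = g)
K(Q) = 2*Q
(K(-6)*(-20))*z(J, 3*2) = ((2*(-6))*(-20))*(47/6) = -12*(-20)*(47/6) = 240*(47/6) = 1880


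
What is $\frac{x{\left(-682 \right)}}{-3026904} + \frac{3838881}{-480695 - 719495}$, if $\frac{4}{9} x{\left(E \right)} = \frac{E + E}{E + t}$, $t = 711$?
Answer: $- \frac{56162353332531}{17558822906840} \approx -3.1985$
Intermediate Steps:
$x{\left(E \right)} = \frac{9 E}{2 \left(711 + E\right)}$ ($x{\left(E \right)} = \frac{9 \frac{E + E}{E + 711}}{4} = \frac{9 \frac{2 E}{711 + E}}{4} = \frac{9 E}{2 \left(711 + E\right)}$)
$\frac{x{\left(-682 \right)}}{-3026904} + \frac{3838881}{-480695 - 719495} = \frac{\frac{9}{2} \left(-682\right) \frac{1}{711 - 682}}{-3026904} + \frac{3838881}{-480695 - 719495} = \frac{9}{2} \left(-682\right) \frac{1}{29} \left(- \frac{1}{3026904}\right) + \frac{3838881}{-1200190} = \frac{9}{2} \left(-682\right) \frac{1}{29} \left(- \frac{1}{3026904}\right) + 3838881 \left(- \frac{1}{1200190}\right) = \left(- \frac{3069}{29}\right) \left(- \frac{1}{3026904}\right) - \frac{3838881}{1200190} = \frac{1023}{29260072} - \frac{3838881}{1200190} = - \frac{56162353332531}{17558822906840}$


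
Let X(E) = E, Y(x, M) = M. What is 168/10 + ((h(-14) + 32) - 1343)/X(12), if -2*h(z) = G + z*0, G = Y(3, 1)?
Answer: -11099/120 ≈ -92.492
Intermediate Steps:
G = 1
h(z) = -½ (h(z) = -(1 + z*0)/2 = -(1 + 0)/2 = -½*1 = -½)
168/10 + ((h(-14) + 32) - 1343)/X(12) = 168/10 + ((-½ + 32) - 1343)/12 = 168*(⅒) + (63/2 - 1343)*(1/12) = 84/5 - 2623/2*1/12 = 84/5 - 2623/24 = -11099/120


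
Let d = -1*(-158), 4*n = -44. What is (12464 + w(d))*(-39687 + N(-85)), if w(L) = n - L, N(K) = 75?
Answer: -487029540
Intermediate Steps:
n = -11 (n = (1/4)*(-44) = -11)
d = 158
w(L) = -11 - L
(12464 + w(d))*(-39687 + N(-85)) = (12464 + (-11 - 1*158))*(-39687 + 75) = (12464 + (-11 - 158))*(-39612) = (12464 - 169)*(-39612) = 12295*(-39612) = -487029540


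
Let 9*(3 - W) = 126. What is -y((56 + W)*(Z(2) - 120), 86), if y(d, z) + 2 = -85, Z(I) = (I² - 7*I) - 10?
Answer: 87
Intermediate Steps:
W = -11 (W = 3 - ⅑*126 = 3 - 14 = -11)
Z(I) = -10 + I² - 7*I
y(d, z) = -87 (y(d, z) = -2 - 85 = -87)
-y((56 + W)*(Z(2) - 120), 86) = -1*(-87) = 87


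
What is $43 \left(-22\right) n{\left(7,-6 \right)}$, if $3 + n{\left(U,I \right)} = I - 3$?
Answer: $11352$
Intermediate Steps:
$n{\left(U,I \right)} = -6 + I$ ($n{\left(U,I \right)} = -3 + \left(I - 3\right) = -3 + \left(-3 + I\right) = -6 + I$)
$43 \left(-22\right) n{\left(7,-6 \right)} = 43 \left(-22\right) \left(-6 - 6\right) = \left(-946\right) \left(-12\right) = 11352$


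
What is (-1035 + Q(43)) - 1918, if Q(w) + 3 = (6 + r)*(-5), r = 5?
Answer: -3011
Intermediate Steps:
Q(w) = -58 (Q(w) = -3 + (6 + 5)*(-5) = -3 + 11*(-5) = -3 - 55 = -58)
(-1035 + Q(43)) - 1918 = (-1035 - 58) - 1918 = -1093 - 1918 = -3011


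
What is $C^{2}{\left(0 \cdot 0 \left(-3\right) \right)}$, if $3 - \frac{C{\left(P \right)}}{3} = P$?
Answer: $81$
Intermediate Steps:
$C{\left(P \right)} = 9 - 3 P$
$C^{2}{\left(0 \cdot 0 \left(-3\right) \right)} = \left(9 - 3 \cdot 0 \cdot 0 \left(-3\right)\right)^{2} = \left(9 - 3 \cdot 0 \left(-3\right)\right)^{2} = \left(9 - 0\right)^{2} = \left(9 + 0\right)^{2} = 9^{2} = 81$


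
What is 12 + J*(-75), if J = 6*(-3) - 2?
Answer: 1512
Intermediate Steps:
J = -20 (J = -18 - 2 = -20)
12 + J*(-75) = 12 - 20*(-75) = 12 + 1500 = 1512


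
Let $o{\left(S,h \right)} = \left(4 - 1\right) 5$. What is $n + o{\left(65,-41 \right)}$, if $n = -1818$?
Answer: $-1803$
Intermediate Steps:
$o{\left(S,h \right)} = 15$ ($o{\left(S,h \right)} = 3 \cdot 5 = 15$)
$n + o{\left(65,-41 \right)} = -1818 + 15 = -1803$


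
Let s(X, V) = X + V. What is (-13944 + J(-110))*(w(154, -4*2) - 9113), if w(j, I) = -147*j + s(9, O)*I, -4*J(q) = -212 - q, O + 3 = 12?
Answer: 887861115/2 ≈ 4.4393e+8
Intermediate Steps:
O = 9 (O = -3 + 12 = 9)
J(q) = 53 + q/4 (J(q) = -(-212 - q)/4 = 53 + q/4)
s(X, V) = V + X
w(j, I) = -147*j + 18*I (w(j, I) = -147*j + (9 + 9)*I = -147*j + 18*I)
(-13944 + J(-110))*(w(154, -4*2) - 9113) = (-13944 + (53 + (1/4)*(-110)))*((-147*154 + 18*(-4*2)) - 9113) = (-13944 + (53 - 55/2))*((-22638 + 18*(-8)) - 9113) = (-13944 + 51/2)*((-22638 - 144) - 9113) = -27837*(-22782 - 9113)/2 = -27837/2*(-31895) = 887861115/2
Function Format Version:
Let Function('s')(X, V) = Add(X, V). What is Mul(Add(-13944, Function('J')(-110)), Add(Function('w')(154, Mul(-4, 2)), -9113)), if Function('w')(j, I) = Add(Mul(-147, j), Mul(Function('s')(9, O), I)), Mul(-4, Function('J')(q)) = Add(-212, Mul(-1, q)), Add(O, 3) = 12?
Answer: Rational(887861115, 2) ≈ 4.4393e+8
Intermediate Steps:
O = 9 (O = Add(-3, 12) = 9)
Function('J')(q) = Add(53, Mul(Rational(1, 4), q)) (Function('J')(q) = Mul(Rational(-1, 4), Add(-212, Mul(-1, q))) = Add(53, Mul(Rational(1, 4), q)))
Function('s')(X, V) = Add(V, X)
Function('w')(j, I) = Add(Mul(-147, j), Mul(18, I)) (Function('w')(j, I) = Add(Mul(-147, j), Mul(Add(9, 9), I)) = Add(Mul(-147, j), Mul(18, I)))
Mul(Add(-13944, Function('J')(-110)), Add(Function('w')(154, Mul(-4, 2)), -9113)) = Mul(Add(-13944, Add(53, Mul(Rational(1, 4), -110))), Add(Add(Mul(-147, 154), Mul(18, Mul(-4, 2))), -9113)) = Mul(Add(-13944, Add(53, Rational(-55, 2))), Add(Add(-22638, Mul(18, -8)), -9113)) = Mul(Add(-13944, Rational(51, 2)), Add(Add(-22638, -144), -9113)) = Mul(Rational(-27837, 2), Add(-22782, -9113)) = Mul(Rational(-27837, 2), -31895) = Rational(887861115, 2)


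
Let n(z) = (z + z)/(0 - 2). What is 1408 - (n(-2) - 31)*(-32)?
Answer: 480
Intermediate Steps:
n(z) = -z (n(z) = (2*z)/(-2) = (2*z)*(-½) = -z)
1408 - (n(-2) - 31)*(-32) = 1408 - (-1*(-2) - 31)*(-32) = 1408 - (2 - 31)*(-32) = 1408 - (-29)*(-32) = 1408 - 1*928 = 1408 - 928 = 480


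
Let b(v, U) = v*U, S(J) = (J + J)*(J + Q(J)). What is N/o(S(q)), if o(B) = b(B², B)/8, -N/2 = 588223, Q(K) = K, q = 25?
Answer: -588223/976562500 ≈ -0.00060234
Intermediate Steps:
N = -1176446 (N = -2*588223 = -1176446)
S(J) = 4*J² (S(J) = (J + J)*(J + J) = (2*J)*(2*J) = 4*J²)
b(v, U) = U*v
o(B) = B³/8 (o(B) = (B*B²)/8 = B³*(⅛) = B³/8)
N/o(S(q)) = -1176446/((4*25²)³/8) = -1176446/((4*625)³/8) = -1176446/((⅛)*2500³) = -1176446/((⅛)*15625000000) = -1176446/1953125000 = -1176446*1/1953125000 = -588223/976562500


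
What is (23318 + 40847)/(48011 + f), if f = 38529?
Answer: 12833/17308 ≈ 0.74145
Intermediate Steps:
(23318 + 40847)/(48011 + f) = (23318 + 40847)/(48011 + 38529) = 64165/86540 = 64165*(1/86540) = 12833/17308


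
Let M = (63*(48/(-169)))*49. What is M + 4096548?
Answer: 692168436/169 ≈ 4.0957e+6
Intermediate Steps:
M = -148176/169 (M = (63*(48*(-1/169)))*49 = (63*(-48/169))*49 = -3024/169*49 = -148176/169 ≈ -876.78)
M + 4096548 = -148176/169 + 4096548 = 692168436/169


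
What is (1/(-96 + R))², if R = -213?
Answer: 1/95481 ≈ 1.0473e-5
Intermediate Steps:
(1/(-96 + R))² = (1/(-96 - 213))² = (1/(-309))² = (-1/309)² = 1/95481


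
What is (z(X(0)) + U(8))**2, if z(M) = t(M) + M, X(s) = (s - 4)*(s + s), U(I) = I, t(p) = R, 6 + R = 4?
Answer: 36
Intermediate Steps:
R = -2 (R = -6 + 4 = -2)
t(p) = -2
X(s) = 2*s*(-4 + s) (X(s) = (-4 + s)*(2*s) = 2*s*(-4 + s))
z(M) = -2 + M
(z(X(0)) + U(8))**2 = ((-2 + 2*0*(-4 + 0)) + 8)**2 = ((-2 + 2*0*(-4)) + 8)**2 = ((-2 + 0) + 8)**2 = (-2 + 8)**2 = 6**2 = 36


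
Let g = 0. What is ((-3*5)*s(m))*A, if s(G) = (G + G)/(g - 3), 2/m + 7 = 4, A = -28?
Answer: 560/3 ≈ 186.67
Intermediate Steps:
m = -2/3 (m = 2/(-7 + 4) = 2/(-3) = 2*(-1/3) = -2/3 ≈ -0.66667)
s(G) = -2*G/3 (s(G) = (G + G)/(0 - 3) = (2*G)/(-3) = (2*G)*(-1/3) = -2*G/3)
((-3*5)*s(m))*A = ((-3*5)*(-2/3*(-2/3)))*(-28) = -15*4/9*(-28) = -20/3*(-28) = 560/3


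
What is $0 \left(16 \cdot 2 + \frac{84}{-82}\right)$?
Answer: $0$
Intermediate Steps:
$0 \left(16 \cdot 2 + \frac{84}{-82}\right) = 0 \left(32 + 84 \left(- \frac{1}{82}\right)\right) = 0 \left(32 - \frac{42}{41}\right) = 0 \cdot \frac{1270}{41} = 0$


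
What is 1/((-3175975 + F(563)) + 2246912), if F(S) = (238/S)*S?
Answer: -1/928825 ≈ -1.0766e-6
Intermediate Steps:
F(S) = 238
1/((-3175975 + F(563)) + 2246912) = 1/((-3175975 + 238) + 2246912) = 1/(-3175737 + 2246912) = 1/(-928825) = -1/928825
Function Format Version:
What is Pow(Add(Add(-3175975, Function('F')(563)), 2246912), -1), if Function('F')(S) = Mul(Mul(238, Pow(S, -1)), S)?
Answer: Rational(-1, 928825) ≈ -1.0766e-6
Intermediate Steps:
Function('F')(S) = 238
Pow(Add(Add(-3175975, Function('F')(563)), 2246912), -1) = Pow(Add(Add(-3175975, 238), 2246912), -1) = Pow(Add(-3175737, 2246912), -1) = Pow(-928825, -1) = Rational(-1, 928825)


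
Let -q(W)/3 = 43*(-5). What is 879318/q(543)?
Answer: 293106/215 ≈ 1363.3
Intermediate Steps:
q(W) = 645 (q(W) = -129*(-5) = -3*(-215) = 645)
879318/q(543) = 879318/645 = 879318*(1/645) = 293106/215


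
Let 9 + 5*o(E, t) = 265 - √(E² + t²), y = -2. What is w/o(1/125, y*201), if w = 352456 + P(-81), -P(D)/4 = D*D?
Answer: -6524240000000/1501062501 - 203882500*√2525062501/1501062501 ≈ -11172.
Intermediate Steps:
P(D) = -4*D² (P(D) = -4*D*D = -4*D²)
w = 326212 (w = 352456 - 4*(-81)² = 352456 - 4*6561 = 352456 - 26244 = 326212)
o(E, t) = 256/5 - √(E² + t²)/5 (o(E, t) = -9/5 + (265 - √(E² + t²))/5 = -9/5 + (53 - √(E² + t²)/5) = 256/5 - √(E² + t²)/5)
w/o(1/125, y*201) = 326212/(256/5 - √((1/125)² + (-2*201)²)/5) = 326212/(256/5 - √((1/125)² + (-402)²)/5) = 326212/(256/5 - √(1/15625 + 161604)/5) = 326212/(256/5 - √2525062501/625)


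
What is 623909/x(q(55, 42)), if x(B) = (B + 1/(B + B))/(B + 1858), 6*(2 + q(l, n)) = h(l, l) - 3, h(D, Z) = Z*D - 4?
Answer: 1474744933662/502003 ≈ 2.9377e+6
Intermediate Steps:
h(D, Z) = -4 + D*Z (h(D, Z) = D*Z - 4 = -4 + D*Z)
q(l, n) = -19/6 + l**2/6 (q(l, n) = -2 + ((-4 + l*l) - 3)/6 = -2 + ((-4 + l**2) - 3)/6 = -2 + (-7 + l**2)/6 = -2 + (-7/6 + l**2/6) = -19/6 + l**2/6)
x(B) = (B + 1/(2*B))/(1858 + B)
623909/x(q(55, 42)) = 623909/(((1/2 + (-19/6 + (1/6)*55**2)**2)/((-19/6 + (1/6)*55**2)*(1858 + (-19/6 + (1/6)*55**2))))) = 623909/(((1/2 + (-19/6 + (1/6)*3025)**2)/((-19/6 + (1/6)*3025)*(1858 + (-19/6 + (1/6)*3025))))) = 623909/(((1/2 + (-19/6 + 3025/6)**2)/((-19/6 + 3025/6)*(1858 + (-19/6 + 3025/6))))) = 623909/(((1/2 + 501**2)/(501*(1858 + 501)))) = 623909/(((1/501)*(1/2 + 251001)/2359)) = 623909/(((1/501)*(1/2359)*(502003/2))) = 623909/(502003/2363718) = 623909*(2363718/502003) = 1474744933662/502003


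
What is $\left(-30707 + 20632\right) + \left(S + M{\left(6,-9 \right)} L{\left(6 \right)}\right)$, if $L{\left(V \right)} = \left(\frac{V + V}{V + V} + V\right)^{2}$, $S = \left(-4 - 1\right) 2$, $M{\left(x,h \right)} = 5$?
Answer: $-9840$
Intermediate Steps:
$S = -10$ ($S = \left(-5\right) 2 = -10$)
$L{\left(V \right)} = \left(1 + V\right)^{2}$ ($L{\left(V \right)} = \left(\frac{2 V}{2 V} + V\right)^{2} = \left(2 V \frac{1}{2 V} + V\right)^{2} = \left(1 + V\right)^{2}$)
$\left(-30707 + 20632\right) + \left(S + M{\left(6,-9 \right)} L{\left(6 \right)}\right) = \left(-30707 + 20632\right) - \left(10 - 5 \left(1 + 6\right)^{2}\right) = -10075 - \left(10 - 5 \cdot 7^{2}\right) = -10075 + \left(-10 + 5 \cdot 49\right) = -10075 + \left(-10 + 245\right) = -10075 + 235 = -9840$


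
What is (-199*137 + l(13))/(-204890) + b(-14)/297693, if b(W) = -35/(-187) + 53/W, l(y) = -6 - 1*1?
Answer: 43369845721/325883931714 ≈ 0.13308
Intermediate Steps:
l(y) = -7 (l(y) = -6 - 1 = -7)
b(W) = 35/187 + 53/W (b(W) = -35*(-1/187) + 53/W = 35/187 + 53/W)
(-199*137 + l(13))/(-204890) + b(-14)/297693 = (-199*137 - 7)/(-204890) + (35/187 + 53/(-14))/297693 = (-27263 - 7)*(-1/204890) + (35/187 + 53*(-1/14))*(1/297693) = -27270*(-1/204890) + (35/187 - 53/14)*(1/297693) = 2727/20489 - 9421/2618*1/297693 = 2727/20489 - 9421/779360274 = 43369845721/325883931714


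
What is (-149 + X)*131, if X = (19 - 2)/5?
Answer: -95368/5 ≈ -19074.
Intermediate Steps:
X = 17/5 (X = 17*(⅕) = 17/5 ≈ 3.4000)
(-149 + X)*131 = (-149 + 17/5)*131 = -728/5*131 = -95368/5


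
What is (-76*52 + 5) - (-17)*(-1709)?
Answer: -33000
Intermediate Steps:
(-76*52 + 5) - (-17)*(-1709) = (-3952 + 5) - 1*29053 = -3947 - 29053 = -33000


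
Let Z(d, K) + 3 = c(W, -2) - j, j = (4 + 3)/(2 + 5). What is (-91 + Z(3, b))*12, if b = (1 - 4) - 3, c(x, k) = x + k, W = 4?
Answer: -1116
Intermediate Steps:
j = 1 (j = 7/7 = 7*(⅐) = 1)
c(x, k) = k + x
b = -6 (b = -3 - 3 = -6)
Z(d, K) = -2 (Z(d, K) = -3 + ((-2 + 4) - 1*1) = -3 + (2 - 1) = -3 + 1 = -2)
(-91 + Z(3, b))*12 = (-91 - 2)*12 = -93*12 = -1116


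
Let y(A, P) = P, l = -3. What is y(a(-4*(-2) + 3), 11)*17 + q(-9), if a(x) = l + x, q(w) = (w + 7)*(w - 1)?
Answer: 207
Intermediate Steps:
q(w) = (-1 + w)*(7 + w) (q(w) = (7 + w)*(-1 + w) = (-1 + w)*(7 + w))
a(x) = -3 + x
y(a(-4*(-2) + 3), 11)*17 + q(-9) = 11*17 + (-7 + (-9)**2 + 6*(-9)) = 187 + (-7 + 81 - 54) = 187 + 20 = 207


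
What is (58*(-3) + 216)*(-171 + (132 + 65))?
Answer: 1092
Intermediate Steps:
(58*(-3) + 216)*(-171 + (132 + 65)) = (-174 + 216)*(-171 + 197) = 42*26 = 1092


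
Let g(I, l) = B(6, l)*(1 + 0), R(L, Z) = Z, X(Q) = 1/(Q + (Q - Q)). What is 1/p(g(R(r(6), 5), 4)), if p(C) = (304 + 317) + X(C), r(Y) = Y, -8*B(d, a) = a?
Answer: 1/619 ≈ 0.0016155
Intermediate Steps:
B(d, a) = -a/8
X(Q) = 1/Q (X(Q) = 1/(Q + 0) = 1/Q)
g(I, l) = -l/8 (g(I, l) = (-l/8)*(1 + 0) = -l/8*1 = -l/8)
p(C) = 621 + 1/C (p(C) = (304 + 317) + 1/C = 621 + 1/C)
1/p(g(R(r(6), 5), 4)) = 1/(621 + 1/(-⅛*4)) = 1/(621 + 1/(-½)) = 1/(621 - 2) = 1/619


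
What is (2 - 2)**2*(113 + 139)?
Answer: 0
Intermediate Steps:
(2 - 2)**2*(113 + 139) = 0**2*252 = 0*252 = 0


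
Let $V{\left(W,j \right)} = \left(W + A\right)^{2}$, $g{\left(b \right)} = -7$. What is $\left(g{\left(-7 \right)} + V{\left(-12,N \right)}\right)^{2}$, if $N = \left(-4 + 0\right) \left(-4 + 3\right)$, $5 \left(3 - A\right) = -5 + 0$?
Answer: $3249$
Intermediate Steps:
$A = 4$ ($A = 3 - \frac{-5 + 0}{5} = 3 - -1 = 3 + 1 = 4$)
$N = 4$ ($N = \left(-4\right) \left(-1\right) = 4$)
$V{\left(W,j \right)} = \left(4 + W\right)^{2}$ ($V{\left(W,j \right)} = \left(W + 4\right)^{2} = \left(4 + W\right)^{2}$)
$\left(g{\left(-7 \right)} + V{\left(-12,N \right)}\right)^{2} = \left(-7 + \left(4 - 12\right)^{2}\right)^{2} = \left(-7 + \left(-8\right)^{2}\right)^{2} = \left(-7 + 64\right)^{2} = 57^{2} = 3249$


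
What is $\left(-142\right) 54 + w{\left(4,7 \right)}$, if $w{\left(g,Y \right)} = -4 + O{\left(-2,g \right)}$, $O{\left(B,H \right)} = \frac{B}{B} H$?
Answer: $-7668$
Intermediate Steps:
$O{\left(B,H \right)} = H$ ($O{\left(B,H \right)} = 1 H = H$)
$w{\left(g,Y \right)} = -4 + g$
$\left(-142\right) 54 + w{\left(4,7 \right)} = \left(-142\right) 54 + \left(-4 + 4\right) = -7668 + 0 = -7668$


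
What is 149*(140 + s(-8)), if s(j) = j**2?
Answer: 30396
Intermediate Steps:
149*(140 + s(-8)) = 149*(140 + (-8)**2) = 149*(140 + 64) = 149*204 = 30396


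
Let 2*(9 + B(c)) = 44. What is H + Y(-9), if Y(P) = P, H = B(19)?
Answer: 4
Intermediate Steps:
B(c) = 13 (B(c) = -9 + (½)*44 = -9 + 22 = 13)
H = 13
H + Y(-9) = 13 - 9 = 4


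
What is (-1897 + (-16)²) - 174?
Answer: -1815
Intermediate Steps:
(-1897 + (-16)²) - 174 = (-1897 + 256) - 174 = -1641 - 174 = -1815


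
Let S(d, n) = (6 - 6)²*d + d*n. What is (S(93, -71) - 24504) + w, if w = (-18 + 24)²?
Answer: -31071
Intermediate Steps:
w = 36 (w = 6² = 36)
S(d, n) = d*n (S(d, n) = 0²*d + d*n = 0*d + d*n = 0 + d*n = d*n)
(S(93, -71) - 24504) + w = (93*(-71) - 24504) + 36 = (-6603 - 24504) + 36 = -31107 + 36 = -31071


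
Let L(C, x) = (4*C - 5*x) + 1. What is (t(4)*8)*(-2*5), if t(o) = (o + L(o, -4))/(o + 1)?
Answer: -656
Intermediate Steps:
L(C, x) = 1 - 5*x + 4*C (L(C, x) = (-5*x + 4*C) + 1 = 1 - 5*x + 4*C)
t(o) = (21 + 5*o)/(1 + o) (t(o) = (o + (1 - 5*(-4) + 4*o))/(o + 1) = (o + (1 + 20 + 4*o))/(1 + o) = (o + (21 + 4*o))/(1 + o) = (21 + 5*o)/(1 + o))
(t(4)*8)*(-2*5) = (((21 + 5*4)/(1 + 4))*8)*(-2*5) = (((21 + 20)/5)*8)*(-10) = (((⅕)*41)*8)*(-10) = ((41/5)*8)*(-10) = (328/5)*(-10) = -656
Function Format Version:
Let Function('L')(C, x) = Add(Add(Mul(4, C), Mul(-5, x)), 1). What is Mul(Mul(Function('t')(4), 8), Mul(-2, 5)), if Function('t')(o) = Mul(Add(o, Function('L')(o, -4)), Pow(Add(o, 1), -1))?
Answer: -656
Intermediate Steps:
Function('L')(C, x) = Add(1, Mul(-5, x), Mul(4, C)) (Function('L')(C, x) = Add(Add(Mul(-5, x), Mul(4, C)), 1) = Add(1, Mul(-5, x), Mul(4, C)))
Function('t')(o) = Mul(Pow(Add(1, o), -1), Add(21, Mul(5, o))) (Function('t')(o) = Mul(Add(o, Add(1, Mul(-5, -4), Mul(4, o))), Pow(Add(o, 1), -1)) = Mul(Add(o, Add(1, 20, Mul(4, o))), Pow(Add(1, o), -1)) = Mul(Add(o, Add(21, Mul(4, o))), Pow(Add(1, o), -1)) = Mul(Add(21, Mul(5, o)), Pow(Add(1, o), -1)) = Mul(Pow(Add(1, o), -1), Add(21, Mul(5, o))))
Mul(Mul(Function('t')(4), 8), Mul(-2, 5)) = Mul(Mul(Mul(Pow(Add(1, 4), -1), Add(21, Mul(5, 4))), 8), Mul(-2, 5)) = Mul(Mul(Mul(Pow(5, -1), Add(21, 20)), 8), -10) = Mul(Mul(Mul(Rational(1, 5), 41), 8), -10) = Mul(Mul(Rational(41, 5), 8), -10) = Mul(Rational(328, 5), -10) = -656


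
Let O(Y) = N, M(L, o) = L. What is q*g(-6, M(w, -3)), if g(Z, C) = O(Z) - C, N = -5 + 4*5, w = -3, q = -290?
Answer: -5220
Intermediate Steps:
N = 15 (N = -5 + 20 = 15)
O(Y) = 15
g(Z, C) = 15 - C
q*g(-6, M(w, -3)) = -290*(15 - 1*(-3)) = -290*(15 + 3) = -290*18 = -5220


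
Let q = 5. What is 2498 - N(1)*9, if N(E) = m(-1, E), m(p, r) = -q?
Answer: 2543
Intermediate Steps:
m(p, r) = -5 (m(p, r) = -1*5 = -5)
N(E) = -5
2498 - N(1)*9 = 2498 - (-5)*9 = 2498 - 1*(-45) = 2498 + 45 = 2543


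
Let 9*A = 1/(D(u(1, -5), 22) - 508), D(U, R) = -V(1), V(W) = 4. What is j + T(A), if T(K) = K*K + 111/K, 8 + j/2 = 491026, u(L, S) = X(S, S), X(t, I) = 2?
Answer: 9991458127873/21233664 ≈ 4.7055e+5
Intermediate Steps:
u(L, S) = 2
D(U, R) = -4 (D(U, R) = -1*4 = -4)
A = -1/4608 (A = 1/(9*(-4 - 508)) = (⅑)/(-512) = (⅑)*(-1/512) = -1/4608 ≈ -0.00021701)
j = 982036 (j = -16 + 2*491026 = -16 + 982052 = 982036)
T(K) = K² + 111/K
j + T(A) = 982036 + (111 + (-1/4608)³)/(-1/4608) = 982036 - 4608*(111 - 1/97844723712) = 982036 - 4608*10860764332031/97844723712 = 982036 - 10860764332031/21233664 = 9991458127873/21233664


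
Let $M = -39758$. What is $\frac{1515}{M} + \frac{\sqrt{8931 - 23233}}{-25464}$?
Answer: $- \frac{1515}{39758} - \frac{i \sqrt{14302}}{25464} \approx -0.038106 - 0.0046965 i$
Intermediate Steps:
$\frac{1515}{M} + \frac{\sqrt{8931 - 23233}}{-25464} = \frac{1515}{-39758} + \frac{\sqrt{8931 - 23233}}{-25464} = 1515 \left(- \frac{1}{39758}\right) + \sqrt{-14302} \left(- \frac{1}{25464}\right) = - \frac{1515}{39758} + i \sqrt{14302} \left(- \frac{1}{25464}\right) = - \frac{1515}{39758} - \frac{i \sqrt{14302}}{25464}$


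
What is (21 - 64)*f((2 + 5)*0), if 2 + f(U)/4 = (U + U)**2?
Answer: 344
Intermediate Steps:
f(U) = -8 + 16*U**2 (f(U) = -8 + 4*(U + U)**2 = -8 + 4*(2*U)**2 = -8 + 4*(4*U**2) = -8 + 16*U**2)
(21 - 64)*f((2 + 5)*0) = (21 - 64)*(-8 + 16*((2 + 5)*0)**2) = -43*(-8 + 16*(7*0)**2) = -43*(-8 + 16*0**2) = -43*(-8 + 16*0) = -43*(-8 + 0) = -43*(-8) = 344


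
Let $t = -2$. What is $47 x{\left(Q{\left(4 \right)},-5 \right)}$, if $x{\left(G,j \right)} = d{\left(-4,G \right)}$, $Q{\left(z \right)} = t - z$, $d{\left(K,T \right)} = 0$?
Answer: $0$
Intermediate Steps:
$Q{\left(z \right)} = -2 - z$
$x{\left(G,j \right)} = 0$
$47 x{\left(Q{\left(4 \right)},-5 \right)} = 47 \cdot 0 = 0$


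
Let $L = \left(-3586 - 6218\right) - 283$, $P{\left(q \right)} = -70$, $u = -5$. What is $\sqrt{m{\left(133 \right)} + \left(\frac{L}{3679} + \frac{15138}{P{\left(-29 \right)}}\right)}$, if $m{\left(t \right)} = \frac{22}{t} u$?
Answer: $\frac{9 i \sqrt{331513181610}}{349505} \approx 14.827 i$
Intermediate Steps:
$L = -10087$ ($L = -9804 - 283 = -10087$)
$m{\left(t \right)} = - \frac{110}{t}$ ($m{\left(t \right)} = \frac{22}{t} \left(-5\right) = - \frac{110}{t}$)
$\sqrt{m{\left(133 \right)} + \left(\frac{L}{3679} + \frac{15138}{P{\left(-29 \right)}}\right)} = \sqrt{- \frac{110}{133} + \left(- \frac{10087}{3679} + \frac{15138}{-70}\right)} = \sqrt{\left(-110\right) \frac{1}{133} + \left(\left(-10087\right) \frac{1}{3679} + 15138 \left(- \frac{1}{70}\right)\right)} = \sqrt{- \frac{110}{133} - \frac{28199396}{128765}} = \sqrt{- \frac{76830282}{349505}} = \frac{9 i \sqrt{331513181610}}{349505}$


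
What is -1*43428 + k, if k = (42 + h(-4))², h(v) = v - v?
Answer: -41664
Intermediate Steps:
h(v) = 0
k = 1764 (k = (42 + 0)² = 42² = 1764)
-1*43428 + k = -1*43428 + 1764 = -43428 + 1764 = -41664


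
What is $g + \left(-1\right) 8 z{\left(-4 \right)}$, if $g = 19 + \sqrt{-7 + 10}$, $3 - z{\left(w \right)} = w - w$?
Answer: $-5 + \sqrt{3} \approx -3.2679$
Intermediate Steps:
$z{\left(w \right)} = 3$ ($z{\left(w \right)} = 3 - \left(w - w\right) = 3 - 0 = 3 + 0 = 3$)
$g = 19 + \sqrt{3} \approx 20.732$
$g + \left(-1\right) 8 z{\left(-4 \right)} = \left(19 + \sqrt{3}\right) + \left(-1\right) 8 \cdot 3 = \left(19 + \sqrt{3}\right) - 24 = -5 + \sqrt{3}$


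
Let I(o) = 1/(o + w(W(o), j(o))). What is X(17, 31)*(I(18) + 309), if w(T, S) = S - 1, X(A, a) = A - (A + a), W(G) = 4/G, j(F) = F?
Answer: -335296/35 ≈ -9579.9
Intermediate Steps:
X(A, a) = -a (X(A, a) = A + (-A - a) = -a)
w(T, S) = -1 + S
I(o) = 1/(-1 + 2*o) (I(o) = 1/(o + (-1 + o)) = 1/(-1 + 2*o))
X(17, 31)*(I(18) + 309) = (-1*31)*(1/(-1 + 2*18) + 309) = -31*(1/(-1 + 36) + 309) = -31*(1/35 + 309) = -31*10816/35 = -335296/35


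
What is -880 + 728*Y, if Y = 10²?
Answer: 71920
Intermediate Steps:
Y = 100
-880 + 728*Y = -880 + 728*100 = -880 + 72800 = 71920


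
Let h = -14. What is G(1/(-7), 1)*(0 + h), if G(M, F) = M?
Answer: 2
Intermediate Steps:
G(1/(-7), 1)*(0 + h) = (0 - 14)/(-7) = -⅐*(-14) = 2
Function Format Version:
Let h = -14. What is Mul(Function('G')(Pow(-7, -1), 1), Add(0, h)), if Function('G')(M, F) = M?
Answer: 2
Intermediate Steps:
Mul(Function('G')(Pow(-7, -1), 1), Add(0, h)) = Mul(Pow(-7, -1), Add(0, -14)) = Mul(Rational(-1, 7), -14) = 2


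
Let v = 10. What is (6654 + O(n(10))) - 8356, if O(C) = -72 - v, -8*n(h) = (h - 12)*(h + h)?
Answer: -1784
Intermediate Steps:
n(h) = -h*(-12 + h)/4 (n(h) = -(h - 12)*(h + h)/8 = -(-12 + h)*2*h/8 = -h*(-12 + h)/4)
O(C) = -82 (O(C) = -72 - 1*10 = -72 - 10 = -82)
(6654 + O(n(10))) - 8356 = (6654 - 82) - 8356 = 6572 - 8356 = -1784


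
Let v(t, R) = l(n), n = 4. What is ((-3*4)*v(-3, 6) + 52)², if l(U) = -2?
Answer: 5776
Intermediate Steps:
v(t, R) = -2
((-3*4)*v(-3, 6) + 52)² = (-3*4*(-2) + 52)² = (-12*(-2) + 52)² = (24 + 52)² = 76² = 5776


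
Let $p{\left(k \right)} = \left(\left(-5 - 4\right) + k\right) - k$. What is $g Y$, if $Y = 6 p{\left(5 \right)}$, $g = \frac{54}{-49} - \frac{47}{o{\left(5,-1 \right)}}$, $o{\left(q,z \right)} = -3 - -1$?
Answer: $- \frac{59265}{49} \approx -1209.5$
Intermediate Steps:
$p{\left(k \right)} = -9$ ($p{\left(k \right)} = \left(-9 + k\right) - k = -9$)
$o{\left(q,z \right)} = -2$ ($o{\left(q,z \right)} = -3 + 1 = -2$)
$g = \frac{2195}{98}$ ($g = \frac{54}{-49} - \frac{47}{-2} = 54 \left(- \frac{1}{49}\right) - - \frac{47}{2} = - \frac{54}{49} + \frac{47}{2} = \frac{2195}{98} \approx 22.398$)
$Y = -54$ ($Y = 6 \left(-9\right) = -54$)
$g Y = \frac{2195}{98} \left(-54\right) = - \frac{59265}{49}$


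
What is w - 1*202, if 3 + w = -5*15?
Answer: -280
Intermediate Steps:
w = -78 (w = -3 - 5*15 = -3 - 75 = -78)
w - 1*202 = -78 - 1*202 = -78 - 202 = -280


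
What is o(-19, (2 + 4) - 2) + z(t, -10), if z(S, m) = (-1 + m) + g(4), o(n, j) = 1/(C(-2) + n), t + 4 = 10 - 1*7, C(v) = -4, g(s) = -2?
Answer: -300/23 ≈ -13.043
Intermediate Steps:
t = -1 (t = -4 + (10 - 1*7) = -4 + (10 - 7) = -4 + 3 = -1)
o(n, j) = 1/(-4 + n)
z(S, m) = -3 + m (z(S, m) = (-1 + m) - 2 = -3 + m)
o(-19, (2 + 4) - 2) + z(t, -10) = 1/(-4 - 19) + (-3 - 10) = 1/(-23) - 13 = -1/23 - 13 = -300/23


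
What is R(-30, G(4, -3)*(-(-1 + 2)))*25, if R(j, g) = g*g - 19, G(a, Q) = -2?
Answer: -375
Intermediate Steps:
R(j, g) = -19 + g² (R(j, g) = g² - 19 = -19 + g²)
R(-30, G(4, -3)*(-(-1 + 2)))*25 = (-19 + (-(-2)*(-1 + 2))²)*25 = (-19 + (-(-2))²)*25 = (-19 + (-2*(-1))²)*25 = (-19 + 2²)*25 = (-19 + 4)*25 = -15*25 = -375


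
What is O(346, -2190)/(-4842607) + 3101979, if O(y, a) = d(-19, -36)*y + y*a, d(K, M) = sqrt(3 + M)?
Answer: 15021665976993/4842607 - 346*I*sqrt(33)/4842607 ≈ 3.102e+6 - 0.00041044*I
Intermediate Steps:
O(y, a) = a*y + I*y*sqrt(33) (O(y, a) = sqrt(3 - 36)*y + y*a = sqrt(-33)*y + a*y = (I*sqrt(33))*y + a*y = I*y*sqrt(33) + a*y = a*y + I*y*sqrt(33))
O(346, -2190)/(-4842607) + 3101979 = (346*(-2190 + I*sqrt(33)))/(-4842607) + 3101979 = (-757740 + 346*I*sqrt(33))*(-1/4842607) + 3101979 = (757740/4842607 - 346*I*sqrt(33)/4842607) + 3101979 = 15021665976993/4842607 - 346*I*sqrt(33)/4842607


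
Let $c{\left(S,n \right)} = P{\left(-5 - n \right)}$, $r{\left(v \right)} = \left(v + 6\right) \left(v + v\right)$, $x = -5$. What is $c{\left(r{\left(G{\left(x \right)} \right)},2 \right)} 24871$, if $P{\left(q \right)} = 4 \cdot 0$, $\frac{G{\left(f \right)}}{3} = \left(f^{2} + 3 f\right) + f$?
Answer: $0$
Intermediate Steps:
$G{\left(f \right)} = 3 f^{2} + 12 f$ ($G{\left(f \right)} = 3 \left(\left(f^{2} + 3 f\right) + f\right) = 3 \left(f^{2} + 4 f\right) = 3 f^{2} + 12 f$)
$r{\left(v \right)} = 2 v \left(6 + v\right)$ ($r{\left(v \right)} = \left(6 + v\right) 2 v = 2 v \left(6 + v\right)$)
$P{\left(q \right)} = 0$
$c{\left(S,n \right)} = 0$
$c{\left(r{\left(G{\left(x \right)} \right)},2 \right)} 24871 = 0 \cdot 24871 = 0$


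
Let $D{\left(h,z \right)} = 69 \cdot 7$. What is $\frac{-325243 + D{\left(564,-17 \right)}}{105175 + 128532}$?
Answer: $- \frac{324760}{233707} \approx -1.3896$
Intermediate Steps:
$D{\left(h,z \right)} = 483$
$\frac{-325243 + D{\left(564,-17 \right)}}{105175 + 128532} = \frac{-325243 + 483}{105175 + 128532} = - \frac{324760}{233707}$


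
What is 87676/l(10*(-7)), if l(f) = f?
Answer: -43838/35 ≈ -1252.5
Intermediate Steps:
87676/l(10*(-7)) = 87676/((10*(-7))) = 87676/(-70) = 87676*(-1/70) = -43838/35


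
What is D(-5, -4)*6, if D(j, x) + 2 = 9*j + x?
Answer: -306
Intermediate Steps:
D(j, x) = -2 + x + 9*j (D(j, x) = -2 + (9*j + x) = -2 + (x + 9*j) = -2 + x + 9*j)
D(-5, -4)*6 = (-2 - 4 + 9*(-5))*6 = (-2 - 4 - 45)*6 = -51*6 = -306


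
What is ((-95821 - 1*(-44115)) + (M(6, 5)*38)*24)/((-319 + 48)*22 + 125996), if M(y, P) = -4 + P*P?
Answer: -16277/60017 ≈ -0.27121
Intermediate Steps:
M(y, P) = -4 + P²
((-95821 - 1*(-44115)) + (M(6, 5)*38)*24)/((-319 + 48)*22 + 125996) = ((-95821 - 1*(-44115)) + ((-4 + 5²)*38)*24)/((-319 + 48)*22 + 125996) = ((-95821 + 44115) + ((-4 + 25)*38)*24)/(-271*22 + 125996) = (-51706 + (21*38)*24)/(-5962 + 125996) = (-51706 + 798*24)/120034 = (-51706 + 19152)*(1/120034) = -32554*1/120034 = -16277/60017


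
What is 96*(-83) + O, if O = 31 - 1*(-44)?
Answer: -7893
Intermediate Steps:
O = 75 (O = 31 + 44 = 75)
96*(-83) + O = 96*(-83) + 75 = -7968 + 75 = -7893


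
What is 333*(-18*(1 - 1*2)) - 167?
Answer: 5827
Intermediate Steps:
333*(-18*(1 - 1*2)) - 167 = 333*(-18*(1 - 2)) - 167 = 333*(-18*(-1)) - 167 = 333*18 - 167 = 5994 - 167 = 5827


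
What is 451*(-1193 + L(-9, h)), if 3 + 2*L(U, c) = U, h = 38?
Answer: -540749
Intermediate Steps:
L(U, c) = -3/2 + U/2
451*(-1193 + L(-9, h)) = 451*(-1193 + (-3/2 + (1/2)*(-9))) = 451*(-1193 + (-3/2 - 9/2)) = 451*(-1193 - 6) = 451*(-1199) = -540749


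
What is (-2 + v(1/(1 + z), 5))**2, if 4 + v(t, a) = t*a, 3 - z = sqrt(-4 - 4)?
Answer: (73*I + 456*sqrt(2))/(8*(I + 2*sqrt(2))) ≈ 26.347 - 6.089*I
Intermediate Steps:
z = 3 - 2*I*sqrt(2) (z = 3 - sqrt(-4 - 4) = 3 - sqrt(-8) = 3 - 2*I*sqrt(2) ≈ 3.0 - 2.8284*I)
v(t, a) = -4 + a*t (v(t, a) = -4 + t*a = -4 + a*t)
(-2 + v(1/(1 + z), 5))**2 = (-2 + (-4 + 5/(1 + (3 - 2*I*sqrt(2)))))**2 = (-2 + (-4 + 5/(4 - 2*I*sqrt(2))))**2 = (-6 + 5/(4 - 2*I*sqrt(2)))**2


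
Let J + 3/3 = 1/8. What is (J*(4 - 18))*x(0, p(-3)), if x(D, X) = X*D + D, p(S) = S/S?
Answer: 0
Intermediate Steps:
p(S) = 1
J = -7/8 (J = -1 + 1/8 = -7/8 ≈ -0.87500)
x(D, X) = D + D*X (x(D, X) = D*X + D = D + D*X)
(J*(4 - 18))*x(0, p(-3)) = (-7*(4 - 18)/8)*(0*(1 + 1)) = (-7/8*(-14))*(0*2) = (49/4)*0 = 0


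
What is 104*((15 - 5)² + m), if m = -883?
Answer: -81432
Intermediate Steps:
104*((15 - 5)² + m) = 104*((15 - 5)² - 883) = 104*(10² - 883) = 104*(100 - 883) = 104*(-783) = -81432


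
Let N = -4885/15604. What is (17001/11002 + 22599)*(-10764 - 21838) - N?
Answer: -63247118866331611/85837604 ≈ -7.3682e+8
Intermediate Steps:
N = -4885/15604 (N = -4885*1/15604 = -4885/15604 ≈ -0.31306)
(17001/11002 + 22599)*(-10764 - 21838) - N = (17001/11002 + 22599)*(-10764 - 21838) - 1*(-4885/15604) = (17001*(1/11002) + 22599)*(-32602) + 4885/15604 = (17001/11002 + 22599)*(-32602) + 4885/15604 = (248651199/11002)*(-32602) + 4885/15604 = -4053263194899/5501 + 4885/15604 = -63247118866331611/85837604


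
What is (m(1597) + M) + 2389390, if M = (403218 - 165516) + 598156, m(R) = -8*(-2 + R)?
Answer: 3212488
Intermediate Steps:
m(R) = 16 - 8*R
M = 835858 (M = 237702 + 598156 = 835858)
(m(1597) + M) + 2389390 = ((16 - 8*1597) + 835858) + 2389390 = ((16 - 12776) + 835858) + 2389390 = (-12760 + 835858) + 2389390 = 823098 + 2389390 = 3212488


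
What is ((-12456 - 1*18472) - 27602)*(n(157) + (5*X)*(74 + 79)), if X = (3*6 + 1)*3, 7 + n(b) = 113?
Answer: -2558404830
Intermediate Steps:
n(b) = 106 (n(b) = -7 + 113 = 106)
X = 57 (X = (18 + 1)*3 = 19*3 = 57)
((-12456 - 1*18472) - 27602)*(n(157) + (5*X)*(74 + 79)) = ((-12456 - 1*18472) - 27602)*(106 + (5*57)*(74 + 79)) = ((-12456 - 18472) - 27602)*(106 + 285*153) = (-30928 - 27602)*(106 + 43605) = -58530*43711 = -2558404830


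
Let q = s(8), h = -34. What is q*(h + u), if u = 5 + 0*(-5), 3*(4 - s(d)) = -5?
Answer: -493/3 ≈ -164.33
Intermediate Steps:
s(d) = 17/3 (s(d) = 4 - ⅓*(-5) = 4 + 5/3 = 17/3)
q = 17/3 ≈ 5.6667
u = 5 (u = 5 + 0 = 5)
q*(h + u) = 17*(-34 + 5)/3 = (17/3)*(-29) = -493/3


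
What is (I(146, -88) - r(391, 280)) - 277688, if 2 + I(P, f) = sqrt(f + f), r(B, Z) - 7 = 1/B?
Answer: -108579528/391 + 4*I*sqrt(11) ≈ -2.777e+5 + 13.266*I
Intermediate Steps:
r(B, Z) = 7 + 1/B
I(P, f) = -2 + sqrt(2)*sqrt(f) (I(P, f) = -2 + sqrt(f + f) = -2 + sqrt(2*f) = -2 + sqrt(2)*sqrt(f))
(I(146, -88) - r(391, 280)) - 277688 = ((-2 + sqrt(2)*sqrt(-88)) - (7 + 1/391)) - 277688 = ((-2 + sqrt(2)*(2*I*sqrt(22))) - (7 + 1/391)) - 277688 = ((-2 + 4*I*sqrt(11)) - 1*2738/391) - 277688 = ((-2 + 4*I*sqrt(11)) - 2738/391) - 277688 = (-3520/391 + 4*I*sqrt(11)) - 277688 = -108579528/391 + 4*I*sqrt(11)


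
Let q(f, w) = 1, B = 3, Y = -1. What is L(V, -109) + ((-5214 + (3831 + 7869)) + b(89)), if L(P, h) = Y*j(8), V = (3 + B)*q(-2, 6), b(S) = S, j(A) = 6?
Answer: 6569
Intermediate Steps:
V = 6 (V = (3 + 3)*1 = 6*1 = 6)
L(P, h) = -6 (L(P, h) = -1*6 = -6)
L(V, -109) + ((-5214 + (3831 + 7869)) + b(89)) = -6 + ((-5214 + (3831 + 7869)) + 89) = -6 + ((-5214 + 11700) + 89) = -6 + (6486 + 89) = -6 + 6575 = 6569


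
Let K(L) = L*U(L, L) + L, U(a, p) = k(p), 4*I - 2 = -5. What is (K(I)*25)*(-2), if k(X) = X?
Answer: 75/8 ≈ 9.3750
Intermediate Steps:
I = -¾ (I = ½ + (¼)*(-5) = ½ - 5/4 = -¾ ≈ -0.75000)
U(a, p) = p
K(L) = L + L² (K(L) = L*L + L = L² + L = L + L²)
(K(I)*25)*(-2) = (-3*(1 - ¾)/4*25)*(-2) = (-¾*¼*25)*(-2) = -3/16*25*(-2) = -75/16*(-2) = 75/8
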